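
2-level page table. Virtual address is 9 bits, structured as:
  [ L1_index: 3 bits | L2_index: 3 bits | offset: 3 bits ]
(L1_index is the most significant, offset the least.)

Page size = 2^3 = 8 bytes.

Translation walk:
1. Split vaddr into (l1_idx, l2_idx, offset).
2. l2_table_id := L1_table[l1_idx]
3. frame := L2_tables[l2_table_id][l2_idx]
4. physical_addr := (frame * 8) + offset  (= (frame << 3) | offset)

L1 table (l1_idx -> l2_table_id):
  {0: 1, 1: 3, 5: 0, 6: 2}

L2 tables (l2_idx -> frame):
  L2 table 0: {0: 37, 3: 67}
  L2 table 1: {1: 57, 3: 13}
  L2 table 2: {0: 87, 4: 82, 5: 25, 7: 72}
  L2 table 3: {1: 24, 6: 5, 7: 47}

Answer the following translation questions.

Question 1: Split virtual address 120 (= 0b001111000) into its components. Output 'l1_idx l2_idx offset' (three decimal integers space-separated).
Answer: 1 7 0

Derivation:
vaddr = 120 = 0b001111000
  top 3 bits -> l1_idx = 1
  next 3 bits -> l2_idx = 7
  bottom 3 bits -> offset = 0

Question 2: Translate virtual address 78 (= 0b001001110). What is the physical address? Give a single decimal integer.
Answer: 198

Derivation:
vaddr = 78 = 0b001001110
Split: l1_idx=1, l2_idx=1, offset=6
L1[1] = 3
L2[3][1] = 24
paddr = 24 * 8 + 6 = 198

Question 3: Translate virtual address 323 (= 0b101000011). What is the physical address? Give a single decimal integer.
vaddr = 323 = 0b101000011
Split: l1_idx=5, l2_idx=0, offset=3
L1[5] = 0
L2[0][0] = 37
paddr = 37 * 8 + 3 = 299

Answer: 299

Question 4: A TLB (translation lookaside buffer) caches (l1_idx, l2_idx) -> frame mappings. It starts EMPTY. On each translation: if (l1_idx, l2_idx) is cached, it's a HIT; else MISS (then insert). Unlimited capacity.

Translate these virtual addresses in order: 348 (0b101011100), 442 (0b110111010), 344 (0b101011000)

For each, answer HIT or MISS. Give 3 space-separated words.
Answer: MISS MISS HIT

Derivation:
vaddr=348: (5,3) not in TLB -> MISS, insert
vaddr=442: (6,7) not in TLB -> MISS, insert
vaddr=344: (5,3) in TLB -> HIT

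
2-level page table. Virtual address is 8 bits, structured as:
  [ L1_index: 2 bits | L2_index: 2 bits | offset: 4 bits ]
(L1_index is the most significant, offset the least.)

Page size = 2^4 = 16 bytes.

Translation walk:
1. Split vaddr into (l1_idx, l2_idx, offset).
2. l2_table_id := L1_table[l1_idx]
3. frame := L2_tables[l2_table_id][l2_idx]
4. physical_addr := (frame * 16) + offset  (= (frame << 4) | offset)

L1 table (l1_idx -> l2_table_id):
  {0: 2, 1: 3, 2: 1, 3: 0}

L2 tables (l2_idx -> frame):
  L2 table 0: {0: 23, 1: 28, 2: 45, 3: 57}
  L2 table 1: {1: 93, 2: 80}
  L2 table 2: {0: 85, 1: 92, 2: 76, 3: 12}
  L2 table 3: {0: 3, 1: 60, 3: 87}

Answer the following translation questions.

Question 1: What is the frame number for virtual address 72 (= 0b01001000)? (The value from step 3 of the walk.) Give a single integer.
vaddr = 72: l1_idx=1, l2_idx=0
L1[1] = 3; L2[3][0] = 3

Answer: 3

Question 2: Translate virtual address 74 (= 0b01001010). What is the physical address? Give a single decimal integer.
Answer: 58

Derivation:
vaddr = 74 = 0b01001010
Split: l1_idx=1, l2_idx=0, offset=10
L1[1] = 3
L2[3][0] = 3
paddr = 3 * 16 + 10 = 58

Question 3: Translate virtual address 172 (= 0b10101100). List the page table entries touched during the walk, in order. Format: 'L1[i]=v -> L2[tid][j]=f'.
Answer: L1[2]=1 -> L2[1][2]=80

Derivation:
vaddr = 172 = 0b10101100
Split: l1_idx=2, l2_idx=2, offset=12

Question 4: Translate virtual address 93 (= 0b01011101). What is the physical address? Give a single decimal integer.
Answer: 973

Derivation:
vaddr = 93 = 0b01011101
Split: l1_idx=1, l2_idx=1, offset=13
L1[1] = 3
L2[3][1] = 60
paddr = 60 * 16 + 13 = 973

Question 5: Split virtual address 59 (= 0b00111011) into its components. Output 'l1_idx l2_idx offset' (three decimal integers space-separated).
vaddr = 59 = 0b00111011
  top 2 bits -> l1_idx = 0
  next 2 bits -> l2_idx = 3
  bottom 4 bits -> offset = 11

Answer: 0 3 11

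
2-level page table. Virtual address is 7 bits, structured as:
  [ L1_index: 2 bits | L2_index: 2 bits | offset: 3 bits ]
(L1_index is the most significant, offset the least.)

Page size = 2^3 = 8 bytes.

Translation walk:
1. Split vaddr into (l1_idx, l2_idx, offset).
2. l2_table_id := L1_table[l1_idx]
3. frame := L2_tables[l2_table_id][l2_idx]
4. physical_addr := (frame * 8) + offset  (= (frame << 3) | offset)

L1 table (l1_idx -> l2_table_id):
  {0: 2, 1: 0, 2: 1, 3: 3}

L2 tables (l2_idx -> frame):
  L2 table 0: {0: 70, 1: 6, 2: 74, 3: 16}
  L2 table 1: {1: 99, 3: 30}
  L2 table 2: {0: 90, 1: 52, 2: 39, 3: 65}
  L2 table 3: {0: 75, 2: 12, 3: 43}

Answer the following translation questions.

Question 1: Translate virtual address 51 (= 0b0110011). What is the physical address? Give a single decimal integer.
Answer: 595

Derivation:
vaddr = 51 = 0b0110011
Split: l1_idx=1, l2_idx=2, offset=3
L1[1] = 0
L2[0][2] = 74
paddr = 74 * 8 + 3 = 595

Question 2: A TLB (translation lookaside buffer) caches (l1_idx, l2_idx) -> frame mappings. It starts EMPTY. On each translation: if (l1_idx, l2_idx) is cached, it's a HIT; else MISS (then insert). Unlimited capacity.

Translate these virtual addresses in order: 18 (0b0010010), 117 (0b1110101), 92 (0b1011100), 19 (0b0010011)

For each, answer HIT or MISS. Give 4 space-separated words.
vaddr=18: (0,2) not in TLB -> MISS, insert
vaddr=117: (3,2) not in TLB -> MISS, insert
vaddr=92: (2,3) not in TLB -> MISS, insert
vaddr=19: (0,2) in TLB -> HIT

Answer: MISS MISS MISS HIT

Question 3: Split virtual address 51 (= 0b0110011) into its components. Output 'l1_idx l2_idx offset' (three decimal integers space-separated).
Answer: 1 2 3

Derivation:
vaddr = 51 = 0b0110011
  top 2 bits -> l1_idx = 1
  next 2 bits -> l2_idx = 2
  bottom 3 bits -> offset = 3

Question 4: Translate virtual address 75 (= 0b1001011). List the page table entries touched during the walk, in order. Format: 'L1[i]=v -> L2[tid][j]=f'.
vaddr = 75 = 0b1001011
Split: l1_idx=2, l2_idx=1, offset=3

Answer: L1[2]=1 -> L2[1][1]=99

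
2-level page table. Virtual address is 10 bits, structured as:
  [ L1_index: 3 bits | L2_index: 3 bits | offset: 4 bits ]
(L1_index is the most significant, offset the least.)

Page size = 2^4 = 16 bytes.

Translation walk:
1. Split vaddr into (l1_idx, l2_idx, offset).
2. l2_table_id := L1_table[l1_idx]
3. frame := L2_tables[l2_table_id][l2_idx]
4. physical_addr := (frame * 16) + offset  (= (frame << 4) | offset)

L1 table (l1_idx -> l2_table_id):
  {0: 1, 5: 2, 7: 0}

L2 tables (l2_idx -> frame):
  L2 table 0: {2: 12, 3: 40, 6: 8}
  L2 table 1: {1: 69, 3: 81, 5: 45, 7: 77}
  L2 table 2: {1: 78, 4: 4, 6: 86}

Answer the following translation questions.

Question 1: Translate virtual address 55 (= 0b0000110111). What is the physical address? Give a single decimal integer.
Answer: 1303

Derivation:
vaddr = 55 = 0b0000110111
Split: l1_idx=0, l2_idx=3, offset=7
L1[0] = 1
L2[1][3] = 81
paddr = 81 * 16 + 7 = 1303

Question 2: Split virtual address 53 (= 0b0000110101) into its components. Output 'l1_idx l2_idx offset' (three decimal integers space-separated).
vaddr = 53 = 0b0000110101
  top 3 bits -> l1_idx = 0
  next 3 bits -> l2_idx = 3
  bottom 4 bits -> offset = 5

Answer: 0 3 5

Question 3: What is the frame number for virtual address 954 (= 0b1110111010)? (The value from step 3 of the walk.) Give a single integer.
vaddr = 954: l1_idx=7, l2_idx=3
L1[7] = 0; L2[0][3] = 40

Answer: 40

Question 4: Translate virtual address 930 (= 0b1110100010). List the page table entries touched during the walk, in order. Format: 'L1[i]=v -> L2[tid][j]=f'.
Answer: L1[7]=0 -> L2[0][2]=12

Derivation:
vaddr = 930 = 0b1110100010
Split: l1_idx=7, l2_idx=2, offset=2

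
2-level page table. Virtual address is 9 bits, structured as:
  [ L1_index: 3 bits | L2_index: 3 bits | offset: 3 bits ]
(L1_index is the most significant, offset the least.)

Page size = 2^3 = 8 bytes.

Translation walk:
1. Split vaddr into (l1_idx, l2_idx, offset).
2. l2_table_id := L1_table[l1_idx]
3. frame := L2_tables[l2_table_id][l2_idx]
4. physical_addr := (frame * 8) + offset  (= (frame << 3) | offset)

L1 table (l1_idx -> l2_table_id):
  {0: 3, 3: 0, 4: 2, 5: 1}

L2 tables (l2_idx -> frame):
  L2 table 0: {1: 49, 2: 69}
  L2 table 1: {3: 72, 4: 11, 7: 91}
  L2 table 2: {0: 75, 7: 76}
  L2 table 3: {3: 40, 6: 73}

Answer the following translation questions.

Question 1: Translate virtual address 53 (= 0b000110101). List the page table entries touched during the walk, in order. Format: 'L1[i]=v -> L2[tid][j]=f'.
vaddr = 53 = 0b000110101
Split: l1_idx=0, l2_idx=6, offset=5

Answer: L1[0]=3 -> L2[3][6]=73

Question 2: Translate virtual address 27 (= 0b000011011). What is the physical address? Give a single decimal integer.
Answer: 323

Derivation:
vaddr = 27 = 0b000011011
Split: l1_idx=0, l2_idx=3, offset=3
L1[0] = 3
L2[3][3] = 40
paddr = 40 * 8 + 3 = 323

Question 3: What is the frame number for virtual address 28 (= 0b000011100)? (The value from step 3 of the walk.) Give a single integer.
Answer: 40

Derivation:
vaddr = 28: l1_idx=0, l2_idx=3
L1[0] = 3; L2[3][3] = 40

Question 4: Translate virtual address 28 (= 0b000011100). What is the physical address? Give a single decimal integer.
vaddr = 28 = 0b000011100
Split: l1_idx=0, l2_idx=3, offset=4
L1[0] = 3
L2[3][3] = 40
paddr = 40 * 8 + 4 = 324

Answer: 324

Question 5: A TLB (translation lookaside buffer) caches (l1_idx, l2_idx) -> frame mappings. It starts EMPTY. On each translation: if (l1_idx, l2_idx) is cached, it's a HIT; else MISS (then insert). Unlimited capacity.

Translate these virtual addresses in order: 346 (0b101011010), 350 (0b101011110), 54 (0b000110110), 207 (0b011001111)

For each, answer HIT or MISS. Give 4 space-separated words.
Answer: MISS HIT MISS MISS

Derivation:
vaddr=346: (5,3) not in TLB -> MISS, insert
vaddr=350: (5,3) in TLB -> HIT
vaddr=54: (0,6) not in TLB -> MISS, insert
vaddr=207: (3,1) not in TLB -> MISS, insert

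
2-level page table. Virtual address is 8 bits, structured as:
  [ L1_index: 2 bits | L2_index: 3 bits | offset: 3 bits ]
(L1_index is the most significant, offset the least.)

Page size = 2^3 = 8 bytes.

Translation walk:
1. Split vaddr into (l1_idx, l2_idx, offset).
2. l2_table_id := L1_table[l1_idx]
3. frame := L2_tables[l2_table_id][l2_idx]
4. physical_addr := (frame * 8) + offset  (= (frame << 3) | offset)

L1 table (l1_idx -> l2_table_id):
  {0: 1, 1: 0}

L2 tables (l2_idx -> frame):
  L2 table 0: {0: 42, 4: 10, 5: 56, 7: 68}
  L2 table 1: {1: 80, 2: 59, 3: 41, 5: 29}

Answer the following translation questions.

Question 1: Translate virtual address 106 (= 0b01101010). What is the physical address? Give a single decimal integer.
vaddr = 106 = 0b01101010
Split: l1_idx=1, l2_idx=5, offset=2
L1[1] = 0
L2[0][5] = 56
paddr = 56 * 8 + 2 = 450

Answer: 450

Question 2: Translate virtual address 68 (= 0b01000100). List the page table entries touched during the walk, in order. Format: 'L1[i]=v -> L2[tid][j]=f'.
vaddr = 68 = 0b01000100
Split: l1_idx=1, l2_idx=0, offset=4

Answer: L1[1]=0 -> L2[0][0]=42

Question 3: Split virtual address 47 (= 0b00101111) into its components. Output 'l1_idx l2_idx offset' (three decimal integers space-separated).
Answer: 0 5 7

Derivation:
vaddr = 47 = 0b00101111
  top 2 bits -> l1_idx = 0
  next 3 bits -> l2_idx = 5
  bottom 3 bits -> offset = 7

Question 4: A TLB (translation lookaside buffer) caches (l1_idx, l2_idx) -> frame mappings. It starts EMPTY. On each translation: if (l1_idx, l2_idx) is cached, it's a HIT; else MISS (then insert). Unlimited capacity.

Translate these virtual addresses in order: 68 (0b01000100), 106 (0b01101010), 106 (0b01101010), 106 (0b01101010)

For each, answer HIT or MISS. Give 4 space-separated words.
Answer: MISS MISS HIT HIT

Derivation:
vaddr=68: (1,0) not in TLB -> MISS, insert
vaddr=106: (1,5) not in TLB -> MISS, insert
vaddr=106: (1,5) in TLB -> HIT
vaddr=106: (1,5) in TLB -> HIT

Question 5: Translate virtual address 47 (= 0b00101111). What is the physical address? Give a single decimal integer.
vaddr = 47 = 0b00101111
Split: l1_idx=0, l2_idx=5, offset=7
L1[0] = 1
L2[1][5] = 29
paddr = 29 * 8 + 7 = 239

Answer: 239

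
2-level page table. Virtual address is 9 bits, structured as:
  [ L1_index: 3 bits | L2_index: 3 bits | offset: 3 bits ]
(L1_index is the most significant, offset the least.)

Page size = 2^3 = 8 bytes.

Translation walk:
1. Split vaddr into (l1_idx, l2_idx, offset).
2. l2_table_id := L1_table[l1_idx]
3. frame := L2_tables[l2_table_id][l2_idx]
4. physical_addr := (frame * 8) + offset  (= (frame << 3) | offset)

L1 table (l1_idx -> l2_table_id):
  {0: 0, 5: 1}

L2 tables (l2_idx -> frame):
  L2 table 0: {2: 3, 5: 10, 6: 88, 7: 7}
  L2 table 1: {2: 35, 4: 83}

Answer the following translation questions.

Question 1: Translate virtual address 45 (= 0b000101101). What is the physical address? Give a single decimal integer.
vaddr = 45 = 0b000101101
Split: l1_idx=0, l2_idx=5, offset=5
L1[0] = 0
L2[0][5] = 10
paddr = 10 * 8 + 5 = 85

Answer: 85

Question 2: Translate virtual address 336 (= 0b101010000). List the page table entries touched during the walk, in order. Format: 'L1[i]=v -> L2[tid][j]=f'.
Answer: L1[5]=1 -> L2[1][2]=35

Derivation:
vaddr = 336 = 0b101010000
Split: l1_idx=5, l2_idx=2, offset=0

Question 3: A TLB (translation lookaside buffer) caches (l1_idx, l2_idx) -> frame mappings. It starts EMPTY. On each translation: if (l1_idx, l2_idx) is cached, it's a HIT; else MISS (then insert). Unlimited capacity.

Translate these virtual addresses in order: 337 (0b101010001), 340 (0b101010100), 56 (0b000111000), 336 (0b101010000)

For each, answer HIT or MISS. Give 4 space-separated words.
Answer: MISS HIT MISS HIT

Derivation:
vaddr=337: (5,2) not in TLB -> MISS, insert
vaddr=340: (5,2) in TLB -> HIT
vaddr=56: (0,7) not in TLB -> MISS, insert
vaddr=336: (5,2) in TLB -> HIT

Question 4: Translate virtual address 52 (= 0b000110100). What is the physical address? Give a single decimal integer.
Answer: 708

Derivation:
vaddr = 52 = 0b000110100
Split: l1_idx=0, l2_idx=6, offset=4
L1[0] = 0
L2[0][6] = 88
paddr = 88 * 8 + 4 = 708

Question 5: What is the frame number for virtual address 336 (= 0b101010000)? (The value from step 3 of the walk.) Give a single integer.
Answer: 35

Derivation:
vaddr = 336: l1_idx=5, l2_idx=2
L1[5] = 1; L2[1][2] = 35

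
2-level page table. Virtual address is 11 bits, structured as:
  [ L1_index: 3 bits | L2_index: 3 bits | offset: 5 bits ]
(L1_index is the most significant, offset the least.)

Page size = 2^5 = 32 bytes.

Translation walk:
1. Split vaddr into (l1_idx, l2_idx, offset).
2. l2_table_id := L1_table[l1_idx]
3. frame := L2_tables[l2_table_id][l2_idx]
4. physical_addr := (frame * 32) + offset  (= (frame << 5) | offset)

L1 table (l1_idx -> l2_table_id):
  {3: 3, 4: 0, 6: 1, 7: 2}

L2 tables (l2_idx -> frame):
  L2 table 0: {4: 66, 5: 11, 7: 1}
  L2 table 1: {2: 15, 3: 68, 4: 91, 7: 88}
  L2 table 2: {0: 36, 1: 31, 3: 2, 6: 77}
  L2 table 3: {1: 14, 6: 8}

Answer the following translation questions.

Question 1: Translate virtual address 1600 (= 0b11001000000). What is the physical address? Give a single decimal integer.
Answer: 480

Derivation:
vaddr = 1600 = 0b11001000000
Split: l1_idx=6, l2_idx=2, offset=0
L1[6] = 1
L2[1][2] = 15
paddr = 15 * 32 + 0 = 480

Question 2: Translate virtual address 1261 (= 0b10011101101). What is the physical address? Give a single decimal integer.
vaddr = 1261 = 0b10011101101
Split: l1_idx=4, l2_idx=7, offset=13
L1[4] = 0
L2[0][7] = 1
paddr = 1 * 32 + 13 = 45

Answer: 45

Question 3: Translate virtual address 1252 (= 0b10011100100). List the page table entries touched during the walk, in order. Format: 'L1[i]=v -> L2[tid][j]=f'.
vaddr = 1252 = 0b10011100100
Split: l1_idx=4, l2_idx=7, offset=4

Answer: L1[4]=0 -> L2[0][7]=1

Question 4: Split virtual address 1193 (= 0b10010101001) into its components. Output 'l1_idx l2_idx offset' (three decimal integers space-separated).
vaddr = 1193 = 0b10010101001
  top 3 bits -> l1_idx = 4
  next 3 bits -> l2_idx = 5
  bottom 5 bits -> offset = 9

Answer: 4 5 9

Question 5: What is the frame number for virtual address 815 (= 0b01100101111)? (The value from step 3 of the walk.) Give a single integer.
vaddr = 815: l1_idx=3, l2_idx=1
L1[3] = 3; L2[3][1] = 14

Answer: 14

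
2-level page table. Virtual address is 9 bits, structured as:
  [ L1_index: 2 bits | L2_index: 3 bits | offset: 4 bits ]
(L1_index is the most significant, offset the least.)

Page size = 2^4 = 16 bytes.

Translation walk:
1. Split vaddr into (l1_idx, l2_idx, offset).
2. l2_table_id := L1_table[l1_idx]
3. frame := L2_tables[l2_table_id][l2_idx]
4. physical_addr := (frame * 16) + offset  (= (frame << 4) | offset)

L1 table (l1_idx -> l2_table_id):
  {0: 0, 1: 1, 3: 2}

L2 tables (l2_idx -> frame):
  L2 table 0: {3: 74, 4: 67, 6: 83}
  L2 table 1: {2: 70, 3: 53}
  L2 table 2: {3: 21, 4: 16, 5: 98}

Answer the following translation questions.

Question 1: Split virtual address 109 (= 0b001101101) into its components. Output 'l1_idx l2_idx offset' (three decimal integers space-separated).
vaddr = 109 = 0b001101101
  top 2 bits -> l1_idx = 0
  next 3 bits -> l2_idx = 6
  bottom 4 bits -> offset = 13

Answer: 0 6 13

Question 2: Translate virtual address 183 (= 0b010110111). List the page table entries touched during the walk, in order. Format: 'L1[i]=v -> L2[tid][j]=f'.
vaddr = 183 = 0b010110111
Split: l1_idx=1, l2_idx=3, offset=7

Answer: L1[1]=1 -> L2[1][3]=53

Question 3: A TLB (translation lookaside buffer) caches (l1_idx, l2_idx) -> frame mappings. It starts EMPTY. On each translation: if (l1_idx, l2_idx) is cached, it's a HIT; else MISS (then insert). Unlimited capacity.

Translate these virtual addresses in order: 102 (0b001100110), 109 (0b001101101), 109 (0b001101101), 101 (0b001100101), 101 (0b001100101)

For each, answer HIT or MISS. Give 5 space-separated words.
Answer: MISS HIT HIT HIT HIT

Derivation:
vaddr=102: (0,6) not in TLB -> MISS, insert
vaddr=109: (0,6) in TLB -> HIT
vaddr=109: (0,6) in TLB -> HIT
vaddr=101: (0,6) in TLB -> HIT
vaddr=101: (0,6) in TLB -> HIT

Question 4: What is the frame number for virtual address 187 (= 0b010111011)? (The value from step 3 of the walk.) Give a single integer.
vaddr = 187: l1_idx=1, l2_idx=3
L1[1] = 1; L2[1][3] = 53

Answer: 53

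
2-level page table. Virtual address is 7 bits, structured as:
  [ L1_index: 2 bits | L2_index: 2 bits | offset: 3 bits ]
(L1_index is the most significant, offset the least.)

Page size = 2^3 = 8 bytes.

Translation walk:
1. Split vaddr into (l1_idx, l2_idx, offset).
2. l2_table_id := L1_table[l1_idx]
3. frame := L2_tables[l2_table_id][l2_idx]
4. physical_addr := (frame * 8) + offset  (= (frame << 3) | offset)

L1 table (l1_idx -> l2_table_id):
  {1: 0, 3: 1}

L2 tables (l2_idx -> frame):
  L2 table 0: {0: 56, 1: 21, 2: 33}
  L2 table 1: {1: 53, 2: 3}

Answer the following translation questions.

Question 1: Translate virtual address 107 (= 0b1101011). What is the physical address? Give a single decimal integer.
Answer: 427

Derivation:
vaddr = 107 = 0b1101011
Split: l1_idx=3, l2_idx=1, offset=3
L1[3] = 1
L2[1][1] = 53
paddr = 53 * 8 + 3 = 427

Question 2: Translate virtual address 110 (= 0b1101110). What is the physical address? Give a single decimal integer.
vaddr = 110 = 0b1101110
Split: l1_idx=3, l2_idx=1, offset=6
L1[3] = 1
L2[1][1] = 53
paddr = 53 * 8 + 6 = 430

Answer: 430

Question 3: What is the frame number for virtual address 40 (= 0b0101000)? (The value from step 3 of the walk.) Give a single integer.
Answer: 21

Derivation:
vaddr = 40: l1_idx=1, l2_idx=1
L1[1] = 0; L2[0][1] = 21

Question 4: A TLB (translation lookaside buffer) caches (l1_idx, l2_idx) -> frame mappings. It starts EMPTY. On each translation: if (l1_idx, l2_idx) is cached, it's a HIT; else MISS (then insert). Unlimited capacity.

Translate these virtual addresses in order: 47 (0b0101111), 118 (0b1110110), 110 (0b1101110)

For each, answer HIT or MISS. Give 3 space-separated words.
vaddr=47: (1,1) not in TLB -> MISS, insert
vaddr=118: (3,2) not in TLB -> MISS, insert
vaddr=110: (3,1) not in TLB -> MISS, insert

Answer: MISS MISS MISS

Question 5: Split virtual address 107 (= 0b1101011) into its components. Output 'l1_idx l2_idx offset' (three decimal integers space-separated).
vaddr = 107 = 0b1101011
  top 2 bits -> l1_idx = 3
  next 2 bits -> l2_idx = 1
  bottom 3 bits -> offset = 3

Answer: 3 1 3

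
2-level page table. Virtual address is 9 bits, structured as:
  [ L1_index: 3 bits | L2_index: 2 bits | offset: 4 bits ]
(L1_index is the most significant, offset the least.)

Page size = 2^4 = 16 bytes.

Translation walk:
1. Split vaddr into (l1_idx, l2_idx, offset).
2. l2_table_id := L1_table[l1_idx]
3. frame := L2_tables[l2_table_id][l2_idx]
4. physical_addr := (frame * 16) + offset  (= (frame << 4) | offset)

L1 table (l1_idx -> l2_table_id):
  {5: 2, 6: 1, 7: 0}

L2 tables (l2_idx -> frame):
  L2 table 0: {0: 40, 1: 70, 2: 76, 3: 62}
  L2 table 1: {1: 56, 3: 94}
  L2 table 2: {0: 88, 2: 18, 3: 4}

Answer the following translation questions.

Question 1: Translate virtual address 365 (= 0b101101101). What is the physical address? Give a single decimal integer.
vaddr = 365 = 0b101101101
Split: l1_idx=5, l2_idx=2, offset=13
L1[5] = 2
L2[2][2] = 18
paddr = 18 * 16 + 13 = 301

Answer: 301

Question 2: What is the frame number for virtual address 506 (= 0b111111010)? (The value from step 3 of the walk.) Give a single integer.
vaddr = 506: l1_idx=7, l2_idx=3
L1[7] = 0; L2[0][3] = 62

Answer: 62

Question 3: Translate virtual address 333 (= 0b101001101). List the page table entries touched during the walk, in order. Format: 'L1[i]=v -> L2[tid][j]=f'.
Answer: L1[5]=2 -> L2[2][0]=88

Derivation:
vaddr = 333 = 0b101001101
Split: l1_idx=5, l2_idx=0, offset=13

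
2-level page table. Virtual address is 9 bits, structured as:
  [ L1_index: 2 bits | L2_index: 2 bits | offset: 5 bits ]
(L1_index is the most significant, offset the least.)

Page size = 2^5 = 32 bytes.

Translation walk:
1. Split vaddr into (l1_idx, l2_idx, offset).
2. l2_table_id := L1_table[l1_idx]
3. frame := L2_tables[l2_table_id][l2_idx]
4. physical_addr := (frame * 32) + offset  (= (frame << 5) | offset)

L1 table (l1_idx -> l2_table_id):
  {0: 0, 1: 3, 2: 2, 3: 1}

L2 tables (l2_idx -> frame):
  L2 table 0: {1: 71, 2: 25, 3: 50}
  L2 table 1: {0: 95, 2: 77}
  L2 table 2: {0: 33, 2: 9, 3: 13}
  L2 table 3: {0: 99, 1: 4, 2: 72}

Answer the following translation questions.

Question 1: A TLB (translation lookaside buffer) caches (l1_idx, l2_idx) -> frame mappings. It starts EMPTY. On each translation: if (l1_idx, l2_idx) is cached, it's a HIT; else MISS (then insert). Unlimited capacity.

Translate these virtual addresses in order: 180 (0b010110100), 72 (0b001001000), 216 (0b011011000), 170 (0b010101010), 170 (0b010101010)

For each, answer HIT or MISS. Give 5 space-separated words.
vaddr=180: (1,1) not in TLB -> MISS, insert
vaddr=72: (0,2) not in TLB -> MISS, insert
vaddr=216: (1,2) not in TLB -> MISS, insert
vaddr=170: (1,1) in TLB -> HIT
vaddr=170: (1,1) in TLB -> HIT

Answer: MISS MISS MISS HIT HIT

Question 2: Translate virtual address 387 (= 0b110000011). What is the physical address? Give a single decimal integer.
vaddr = 387 = 0b110000011
Split: l1_idx=3, l2_idx=0, offset=3
L1[3] = 1
L2[1][0] = 95
paddr = 95 * 32 + 3 = 3043

Answer: 3043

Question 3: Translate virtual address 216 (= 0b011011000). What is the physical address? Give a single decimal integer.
vaddr = 216 = 0b011011000
Split: l1_idx=1, l2_idx=2, offset=24
L1[1] = 3
L2[3][2] = 72
paddr = 72 * 32 + 24 = 2328

Answer: 2328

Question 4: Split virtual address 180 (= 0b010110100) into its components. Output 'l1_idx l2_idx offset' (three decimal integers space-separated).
Answer: 1 1 20

Derivation:
vaddr = 180 = 0b010110100
  top 2 bits -> l1_idx = 1
  next 2 bits -> l2_idx = 1
  bottom 5 bits -> offset = 20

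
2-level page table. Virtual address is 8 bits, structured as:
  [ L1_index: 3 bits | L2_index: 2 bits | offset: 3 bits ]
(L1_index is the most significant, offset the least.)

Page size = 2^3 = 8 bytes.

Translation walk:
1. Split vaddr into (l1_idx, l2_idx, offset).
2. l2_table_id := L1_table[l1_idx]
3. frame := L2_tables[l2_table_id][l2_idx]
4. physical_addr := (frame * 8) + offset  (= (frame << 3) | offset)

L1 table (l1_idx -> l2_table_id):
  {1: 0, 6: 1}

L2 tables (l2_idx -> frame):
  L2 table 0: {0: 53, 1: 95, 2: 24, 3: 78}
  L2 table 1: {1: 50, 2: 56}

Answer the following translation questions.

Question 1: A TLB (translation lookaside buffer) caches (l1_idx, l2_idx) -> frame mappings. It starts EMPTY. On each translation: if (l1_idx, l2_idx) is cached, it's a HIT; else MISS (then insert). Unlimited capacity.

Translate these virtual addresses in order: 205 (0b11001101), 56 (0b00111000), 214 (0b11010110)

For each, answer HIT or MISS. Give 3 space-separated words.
vaddr=205: (6,1) not in TLB -> MISS, insert
vaddr=56: (1,3) not in TLB -> MISS, insert
vaddr=214: (6,2) not in TLB -> MISS, insert

Answer: MISS MISS MISS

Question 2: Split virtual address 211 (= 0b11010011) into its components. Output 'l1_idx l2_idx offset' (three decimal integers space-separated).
vaddr = 211 = 0b11010011
  top 3 bits -> l1_idx = 6
  next 2 bits -> l2_idx = 2
  bottom 3 bits -> offset = 3

Answer: 6 2 3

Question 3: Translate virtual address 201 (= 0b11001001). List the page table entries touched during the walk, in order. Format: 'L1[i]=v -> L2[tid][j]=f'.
vaddr = 201 = 0b11001001
Split: l1_idx=6, l2_idx=1, offset=1

Answer: L1[6]=1 -> L2[1][1]=50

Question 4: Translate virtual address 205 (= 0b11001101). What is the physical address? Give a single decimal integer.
Answer: 405

Derivation:
vaddr = 205 = 0b11001101
Split: l1_idx=6, l2_idx=1, offset=5
L1[6] = 1
L2[1][1] = 50
paddr = 50 * 8 + 5 = 405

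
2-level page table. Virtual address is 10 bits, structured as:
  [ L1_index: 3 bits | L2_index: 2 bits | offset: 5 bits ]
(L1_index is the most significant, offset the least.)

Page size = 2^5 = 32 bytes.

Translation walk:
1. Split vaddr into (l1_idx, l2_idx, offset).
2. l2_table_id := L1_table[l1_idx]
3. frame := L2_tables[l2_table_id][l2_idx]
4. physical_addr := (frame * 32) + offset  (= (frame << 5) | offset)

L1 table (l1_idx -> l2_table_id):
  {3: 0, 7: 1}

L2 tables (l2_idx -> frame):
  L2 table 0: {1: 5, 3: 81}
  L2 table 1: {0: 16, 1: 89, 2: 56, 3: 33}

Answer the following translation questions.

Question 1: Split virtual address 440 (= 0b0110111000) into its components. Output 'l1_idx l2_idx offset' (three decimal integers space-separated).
vaddr = 440 = 0b0110111000
  top 3 bits -> l1_idx = 3
  next 2 bits -> l2_idx = 1
  bottom 5 bits -> offset = 24

Answer: 3 1 24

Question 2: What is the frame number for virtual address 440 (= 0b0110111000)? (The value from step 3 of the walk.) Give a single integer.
vaddr = 440: l1_idx=3, l2_idx=1
L1[3] = 0; L2[0][1] = 5

Answer: 5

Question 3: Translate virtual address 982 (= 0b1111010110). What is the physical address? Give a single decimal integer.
Answer: 1814

Derivation:
vaddr = 982 = 0b1111010110
Split: l1_idx=7, l2_idx=2, offset=22
L1[7] = 1
L2[1][2] = 56
paddr = 56 * 32 + 22 = 1814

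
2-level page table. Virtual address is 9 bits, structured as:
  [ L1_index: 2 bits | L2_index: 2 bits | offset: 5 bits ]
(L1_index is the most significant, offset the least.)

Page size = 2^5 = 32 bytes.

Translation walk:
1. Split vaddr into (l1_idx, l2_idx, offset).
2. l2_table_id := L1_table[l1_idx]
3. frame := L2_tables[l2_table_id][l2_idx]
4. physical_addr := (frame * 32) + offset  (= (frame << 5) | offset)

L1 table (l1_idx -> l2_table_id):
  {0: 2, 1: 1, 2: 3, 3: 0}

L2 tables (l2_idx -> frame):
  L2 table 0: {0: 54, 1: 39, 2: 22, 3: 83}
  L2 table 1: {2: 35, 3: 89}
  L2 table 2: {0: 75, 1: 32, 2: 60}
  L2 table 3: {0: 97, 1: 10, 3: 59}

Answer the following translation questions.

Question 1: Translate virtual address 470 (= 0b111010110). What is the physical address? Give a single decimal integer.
Answer: 726

Derivation:
vaddr = 470 = 0b111010110
Split: l1_idx=3, l2_idx=2, offset=22
L1[3] = 0
L2[0][2] = 22
paddr = 22 * 32 + 22 = 726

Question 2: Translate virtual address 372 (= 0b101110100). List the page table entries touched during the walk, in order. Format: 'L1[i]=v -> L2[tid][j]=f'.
Answer: L1[2]=3 -> L2[3][3]=59

Derivation:
vaddr = 372 = 0b101110100
Split: l1_idx=2, l2_idx=3, offset=20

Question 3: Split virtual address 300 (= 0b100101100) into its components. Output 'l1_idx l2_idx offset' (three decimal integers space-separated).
vaddr = 300 = 0b100101100
  top 2 bits -> l1_idx = 2
  next 2 bits -> l2_idx = 1
  bottom 5 bits -> offset = 12

Answer: 2 1 12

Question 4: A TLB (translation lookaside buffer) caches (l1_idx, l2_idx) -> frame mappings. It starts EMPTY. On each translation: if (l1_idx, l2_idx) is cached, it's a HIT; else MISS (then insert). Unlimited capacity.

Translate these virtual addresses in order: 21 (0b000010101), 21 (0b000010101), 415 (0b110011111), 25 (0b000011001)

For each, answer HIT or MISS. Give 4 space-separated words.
vaddr=21: (0,0) not in TLB -> MISS, insert
vaddr=21: (0,0) in TLB -> HIT
vaddr=415: (3,0) not in TLB -> MISS, insert
vaddr=25: (0,0) in TLB -> HIT

Answer: MISS HIT MISS HIT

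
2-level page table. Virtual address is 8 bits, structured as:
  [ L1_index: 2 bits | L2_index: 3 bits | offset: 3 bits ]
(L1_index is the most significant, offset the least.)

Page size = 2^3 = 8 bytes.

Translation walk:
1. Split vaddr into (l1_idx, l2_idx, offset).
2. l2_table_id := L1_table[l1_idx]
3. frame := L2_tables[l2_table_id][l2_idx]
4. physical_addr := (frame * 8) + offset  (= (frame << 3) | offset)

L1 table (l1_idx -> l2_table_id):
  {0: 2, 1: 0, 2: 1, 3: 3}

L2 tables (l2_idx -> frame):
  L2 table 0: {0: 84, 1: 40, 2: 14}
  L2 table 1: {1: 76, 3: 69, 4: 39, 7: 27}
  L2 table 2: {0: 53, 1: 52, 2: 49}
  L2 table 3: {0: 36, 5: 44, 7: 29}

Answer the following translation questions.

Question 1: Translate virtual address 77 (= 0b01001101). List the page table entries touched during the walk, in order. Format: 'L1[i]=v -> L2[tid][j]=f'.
Answer: L1[1]=0 -> L2[0][1]=40

Derivation:
vaddr = 77 = 0b01001101
Split: l1_idx=1, l2_idx=1, offset=5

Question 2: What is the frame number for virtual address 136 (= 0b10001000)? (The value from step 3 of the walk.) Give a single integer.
vaddr = 136: l1_idx=2, l2_idx=1
L1[2] = 1; L2[1][1] = 76

Answer: 76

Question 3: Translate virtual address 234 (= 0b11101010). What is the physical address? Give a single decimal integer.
Answer: 354

Derivation:
vaddr = 234 = 0b11101010
Split: l1_idx=3, l2_idx=5, offset=2
L1[3] = 3
L2[3][5] = 44
paddr = 44 * 8 + 2 = 354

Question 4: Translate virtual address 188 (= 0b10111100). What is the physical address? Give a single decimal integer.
Answer: 220

Derivation:
vaddr = 188 = 0b10111100
Split: l1_idx=2, l2_idx=7, offset=4
L1[2] = 1
L2[1][7] = 27
paddr = 27 * 8 + 4 = 220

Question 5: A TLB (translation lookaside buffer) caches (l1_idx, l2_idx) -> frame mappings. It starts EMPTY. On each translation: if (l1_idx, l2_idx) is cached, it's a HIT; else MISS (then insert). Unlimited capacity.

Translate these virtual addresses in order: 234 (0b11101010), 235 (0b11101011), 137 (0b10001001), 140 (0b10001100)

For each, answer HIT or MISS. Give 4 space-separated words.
vaddr=234: (3,5) not in TLB -> MISS, insert
vaddr=235: (3,5) in TLB -> HIT
vaddr=137: (2,1) not in TLB -> MISS, insert
vaddr=140: (2,1) in TLB -> HIT

Answer: MISS HIT MISS HIT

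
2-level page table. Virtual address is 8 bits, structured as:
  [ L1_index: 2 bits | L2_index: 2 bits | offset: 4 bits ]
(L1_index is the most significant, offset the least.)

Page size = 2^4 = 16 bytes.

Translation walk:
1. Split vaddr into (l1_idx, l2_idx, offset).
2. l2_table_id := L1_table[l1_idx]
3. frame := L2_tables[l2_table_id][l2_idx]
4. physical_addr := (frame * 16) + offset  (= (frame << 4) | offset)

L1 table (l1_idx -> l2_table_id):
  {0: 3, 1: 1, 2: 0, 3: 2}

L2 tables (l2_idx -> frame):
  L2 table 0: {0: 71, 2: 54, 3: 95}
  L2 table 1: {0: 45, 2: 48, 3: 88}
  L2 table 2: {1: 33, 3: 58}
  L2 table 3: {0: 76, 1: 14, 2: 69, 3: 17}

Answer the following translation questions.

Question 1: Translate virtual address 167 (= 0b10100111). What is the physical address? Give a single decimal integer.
vaddr = 167 = 0b10100111
Split: l1_idx=2, l2_idx=2, offset=7
L1[2] = 0
L2[0][2] = 54
paddr = 54 * 16 + 7 = 871

Answer: 871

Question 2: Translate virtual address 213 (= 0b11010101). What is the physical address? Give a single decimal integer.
vaddr = 213 = 0b11010101
Split: l1_idx=3, l2_idx=1, offset=5
L1[3] = 2
L2[2][1] = 33
paddr = 33 * 16 + 5 = 533

Answer: 533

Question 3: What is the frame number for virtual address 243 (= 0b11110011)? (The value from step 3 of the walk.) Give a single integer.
Answer: 58

Derivation:
vaddr = 243: l1_idx=3, l2_idx=3
L1[3] = 2; L2[2][3] = 58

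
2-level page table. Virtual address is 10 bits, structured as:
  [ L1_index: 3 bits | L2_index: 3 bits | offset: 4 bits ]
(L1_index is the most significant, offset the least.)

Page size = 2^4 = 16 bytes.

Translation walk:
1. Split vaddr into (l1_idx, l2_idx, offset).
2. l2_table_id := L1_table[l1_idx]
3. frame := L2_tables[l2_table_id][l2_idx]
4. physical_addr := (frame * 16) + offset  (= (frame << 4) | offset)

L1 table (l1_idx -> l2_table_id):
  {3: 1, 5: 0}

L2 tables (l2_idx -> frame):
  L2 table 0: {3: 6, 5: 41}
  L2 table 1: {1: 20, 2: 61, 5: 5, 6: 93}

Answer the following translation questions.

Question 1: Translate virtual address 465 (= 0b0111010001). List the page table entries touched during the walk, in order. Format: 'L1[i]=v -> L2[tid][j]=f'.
Answer: L1[3]=1 -> L2[1][5]=5

Derivation:
vaddr = 465 = 0b0111010001
Split: l1_idx=3, l2_idx=5, offset=1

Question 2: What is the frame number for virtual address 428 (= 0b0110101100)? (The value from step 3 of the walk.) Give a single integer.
Answer: 61

Derivation:
vaddr = 428: l1_idx=3, l2_idx=2
L1[3] = 1; L2[1][2] = 61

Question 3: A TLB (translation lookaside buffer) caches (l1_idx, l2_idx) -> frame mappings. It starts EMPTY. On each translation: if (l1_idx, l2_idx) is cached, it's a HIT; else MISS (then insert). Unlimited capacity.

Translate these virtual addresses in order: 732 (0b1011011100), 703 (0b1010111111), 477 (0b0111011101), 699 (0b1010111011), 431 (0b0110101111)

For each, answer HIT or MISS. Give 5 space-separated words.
Answer: MISS MISS MISS HIT MISS

Derivation:
vaddr=732: (5,5) not in TLB -> MISS, insert
vaddr=703: (5,3) not in TLB -> MISS, insert
vaddr=477: (3,5) not in TLB -> MISS, insert
vaddr=699: (5,3) in TLB -> HIT
vaddr=431: (3,2) not in TLB -> MISS, insert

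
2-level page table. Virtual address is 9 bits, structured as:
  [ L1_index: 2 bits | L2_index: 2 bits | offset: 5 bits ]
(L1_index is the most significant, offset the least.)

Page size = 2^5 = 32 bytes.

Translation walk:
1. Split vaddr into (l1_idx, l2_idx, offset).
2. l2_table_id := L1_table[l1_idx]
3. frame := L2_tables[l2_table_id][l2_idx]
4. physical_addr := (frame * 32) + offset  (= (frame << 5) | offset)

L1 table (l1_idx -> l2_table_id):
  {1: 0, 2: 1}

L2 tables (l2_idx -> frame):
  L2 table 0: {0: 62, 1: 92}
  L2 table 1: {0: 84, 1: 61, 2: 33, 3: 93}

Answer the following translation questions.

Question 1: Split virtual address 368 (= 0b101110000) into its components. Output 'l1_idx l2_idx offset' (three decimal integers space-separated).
vaddr = 368 = 0b101110000
  top 2 bits -> l1_idx = 2
  next 2 bits -> l2_idx = 3
  bottom 5 bits -> offset = 16

Answer: 2 3 16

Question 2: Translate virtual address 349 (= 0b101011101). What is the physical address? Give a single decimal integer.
Answer: 1085

Derivation:
vaddr = 349 = 0b101011101
Split: l1_idx=2, l2_idx=2, offset=29
L1[2] = 1
L2[1][2] = 33
paddr = 33 * 32 + 29 = 1085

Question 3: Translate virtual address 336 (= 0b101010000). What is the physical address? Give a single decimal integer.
Answer: 1072

Derivation:
vaddr = 336 = 0b101010000
Split: l1_idx=2, l2_idx=2, offset=16
L1[2] = 1
L2[1][2] = 33
paddr = 33 * 32 + 16 = 1072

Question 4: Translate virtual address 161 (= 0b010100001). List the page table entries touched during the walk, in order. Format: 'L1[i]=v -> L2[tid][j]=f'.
Answer: L1[1]=0 -> L2[0][1]=92

Derivation:
vaddr = 161 = 0b010100001
Split: l1_idx=1, l2_idx=1, offset=1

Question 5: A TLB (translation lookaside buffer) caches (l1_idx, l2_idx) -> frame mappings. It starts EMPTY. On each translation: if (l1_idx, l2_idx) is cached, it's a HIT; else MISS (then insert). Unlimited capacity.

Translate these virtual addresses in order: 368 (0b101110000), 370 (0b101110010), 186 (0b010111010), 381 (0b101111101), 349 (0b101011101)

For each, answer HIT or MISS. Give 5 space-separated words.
Answer: MISS HIT MISS HIT MISS

Derivation:
vaddr=368: (2,3) not in TLB -> MISS, insert
vaddr=370: (2,3) in TLB -> HIT
vaddr=186: (1,1) not in TLB -> MISS, insert
vaddr=381: (2,3) in TLB -> HIT
vaddr=349: (2,2) not in TLB -> MISS, insert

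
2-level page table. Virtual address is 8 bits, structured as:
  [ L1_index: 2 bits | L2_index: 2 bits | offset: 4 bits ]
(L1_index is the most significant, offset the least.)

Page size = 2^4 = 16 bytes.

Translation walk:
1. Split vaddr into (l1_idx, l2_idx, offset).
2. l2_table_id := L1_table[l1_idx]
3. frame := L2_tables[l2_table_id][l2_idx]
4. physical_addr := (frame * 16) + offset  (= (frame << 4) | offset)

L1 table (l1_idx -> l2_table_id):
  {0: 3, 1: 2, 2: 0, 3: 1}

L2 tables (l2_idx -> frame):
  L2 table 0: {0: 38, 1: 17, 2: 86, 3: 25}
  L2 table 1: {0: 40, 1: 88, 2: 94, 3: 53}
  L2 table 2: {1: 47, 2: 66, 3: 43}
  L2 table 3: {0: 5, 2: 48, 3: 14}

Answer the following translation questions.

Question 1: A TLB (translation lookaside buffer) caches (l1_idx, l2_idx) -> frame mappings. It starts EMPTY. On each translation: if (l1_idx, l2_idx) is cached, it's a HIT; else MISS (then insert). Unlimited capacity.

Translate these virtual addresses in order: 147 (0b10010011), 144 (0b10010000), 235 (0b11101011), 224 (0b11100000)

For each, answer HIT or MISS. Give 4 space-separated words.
Answer: MISS HIT MISS HIT

Derivation:
vaddr=147: (2,1) not in TLB -> MISS, insert
vaddr=144: (2,1) in TLB -> HIT
vaddr=235: (3,2) not in TLB -> MISS, insert
vaddr=224: (3,2) in TLB -> HIT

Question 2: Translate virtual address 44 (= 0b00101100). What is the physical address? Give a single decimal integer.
vaddr = 44 = 0b00101100
Split: l1_idx=0, l2_idx=2, offset=12
L1[0] = 3
L2[3][2] = 48
paddr = 48 * 16 + 12 = 780

Answer: 780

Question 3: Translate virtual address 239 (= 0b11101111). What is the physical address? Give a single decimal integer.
Answer: 1519

Derivation:
vaddr = 239 = 0b11101111
Split: l1_idx=3, l2_idx=2, offset=15
L1[3] = 1
L2[1][2] = 94
paddr = 94 * 16 + 15 = 1519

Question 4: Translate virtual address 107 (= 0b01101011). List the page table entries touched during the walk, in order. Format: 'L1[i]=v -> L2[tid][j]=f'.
vaddr = 107 = 0b01101011
Split: l1_idx=1, l2_idx=2, offset=11

Answer: L1[1]=2 -> L2[2][2]=66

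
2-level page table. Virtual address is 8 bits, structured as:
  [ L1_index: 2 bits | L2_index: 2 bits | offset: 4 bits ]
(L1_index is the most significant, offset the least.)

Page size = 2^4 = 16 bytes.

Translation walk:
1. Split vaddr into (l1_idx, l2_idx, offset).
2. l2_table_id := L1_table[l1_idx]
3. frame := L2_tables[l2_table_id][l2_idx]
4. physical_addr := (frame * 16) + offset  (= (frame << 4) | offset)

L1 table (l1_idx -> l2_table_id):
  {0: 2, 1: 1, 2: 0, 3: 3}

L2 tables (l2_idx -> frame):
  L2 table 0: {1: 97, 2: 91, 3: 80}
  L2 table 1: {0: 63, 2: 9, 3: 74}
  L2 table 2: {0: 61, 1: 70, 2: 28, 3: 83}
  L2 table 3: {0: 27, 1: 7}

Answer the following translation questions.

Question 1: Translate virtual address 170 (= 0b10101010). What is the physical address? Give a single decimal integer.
Answer: 1466

Derivation:
vaddr = 170 = 0b10101010
Split: l1_idx=2, l2_idx=2, offset=10
L1[2] = 0
L2[0][2] = 91
paddr = 91 * 16 + 10 = 1466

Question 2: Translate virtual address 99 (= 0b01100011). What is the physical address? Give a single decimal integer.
vaddr = 99 = 0b01100011
Split: l1_idx=1, l2_idx=2, offset=3
L1[1] = 1
L2[1][2] = 9
paddr = 9 * 16 + 3 = 147

Answer: 147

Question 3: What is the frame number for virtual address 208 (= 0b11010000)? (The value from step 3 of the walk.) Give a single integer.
vaddr = 208: l1_idx=3, l2_idx=1
L1[3] = 3; L2[3][1] = 7

Answer: 7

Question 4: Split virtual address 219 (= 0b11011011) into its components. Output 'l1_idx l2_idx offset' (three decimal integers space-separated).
vaddr = 219 = 0b11011011
  top 2 bits -> l1_idx = 3
  next 2 bits -> l2_idx = 1
  bottom 4 bits -> offset = 11

Answer: 3 1 11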